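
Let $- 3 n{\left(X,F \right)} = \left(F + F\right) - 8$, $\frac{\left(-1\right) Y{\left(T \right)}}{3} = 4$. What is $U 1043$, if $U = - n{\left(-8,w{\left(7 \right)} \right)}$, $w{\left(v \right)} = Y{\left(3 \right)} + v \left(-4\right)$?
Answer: $- \frac{91784}{3} \approx -30595.0$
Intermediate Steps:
$Y{\left(T \right)} = -12$ ($Y{\left(T \right)} = \left(-3\right) 4 = -12$)
$w{\left(v \right)} = -12 - 4 v$ ($w{\left(v \right)} = -12 + v \left(-4\right) = -12 - 4 v$)
$n{\left(X,F \right)} = \frac{8}{3} - \frac{2 F}{3}$ ($n{\left(X,F \right)} = - \frac{\left(F + F\right) - 8}{3} = - \frac{2 F - 8}{3} = - \frac{-8 + 2 F}{3} = \frac{8}{3} - \frac{2 F}{3}$)
$U = - \frac{88}{3}$ ($U = - (\frac{8}{3} - \frac{2 \left(-12 - 28\right)}{3}) = - (\frac{8}{3} - - \frac{80}{3}) = - (\frac{8}{3} + \frac{80}{3}) = \left(-1\right) \frac{88}{3} = - \frac{88}{3} \approx -29.333$)
$U 1043 = \left(- \frac{88}{3}\right) 1043 = - \frac{91784}{3}$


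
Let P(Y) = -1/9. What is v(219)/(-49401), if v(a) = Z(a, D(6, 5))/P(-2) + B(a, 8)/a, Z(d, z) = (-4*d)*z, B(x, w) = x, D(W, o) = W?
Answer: -47305/49401 ≈ -0.95757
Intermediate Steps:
P(Y) = -1/9 (P(Y) = -1*1/9 = -1/9)
Z(d, z) = -4*d*z
v(a) = 1 + 216*a (v(a) = (-4*a*6)/(-1/9) + a/a = -24*a*(-9) + 1 = 216*a + 1 = 1 + 216*a)
v(219)/(-49401) = (1 + 216*219)/(-49401) = (1 + 47304)*(-1/49401) = 47305*(-1/49401) = -47305/49401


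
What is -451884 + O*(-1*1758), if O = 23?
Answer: -492318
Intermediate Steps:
-451884 + O*(-1*1758) = -451884 + 23*(-1*1758) = -451884 + 23*(-1758) = -451884 - 40434 = -492318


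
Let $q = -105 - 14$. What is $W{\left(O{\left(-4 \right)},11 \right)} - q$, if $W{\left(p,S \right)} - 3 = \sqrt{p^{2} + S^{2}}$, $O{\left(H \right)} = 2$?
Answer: $122 + 5 \sqrt{5} \approx 133.18$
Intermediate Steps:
$q = -119$
$W{\left(p,S \right)} = 3 + \sqrt{S^{2} + p^{2}}$ ($W{\left(p,S \right)} = 3 + \sqrt{p^{2} + S^{2}} = 3 + \sqrt{S^{2} + p^{2}}$)
$W{\left(O{\left(-4 \right)},11 \right)} - q = \left(3 + \sqrt{11^{2} + 2^{2}}\right) - -119 = \left(3 + \sqrt{121 + 4}\right) + 119 = \left(3 + \sqrt{125}\right) + 119 = \left(3 + 5 \sqrt{5}\right) + 119 = 122 + 5 \sqrt{5}$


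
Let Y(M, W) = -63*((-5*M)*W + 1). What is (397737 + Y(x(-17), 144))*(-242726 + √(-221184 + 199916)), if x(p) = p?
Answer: 90645053796 - 746892*I*√5317 ≈ 9.0645e+10 - 5.4462e+7*I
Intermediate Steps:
Y(M, W) = -63 + 315*M*W (Y(M, W) = -63*(-5*M*W + 1) = -63*(1 - 5*M*W) = -63 + 315*M*W)
(397737 + Y(x(-17), 144))*(-242726 + √(-221184 + 199916)) = (397737 + (-63 + 315*(-17)*144))*(-242726 + √(-221184 + 199916)) = (397737 + (-63 - 771120))*(-242726 + √(-21268)) = (397737 - 771183)*(-242726 + 2*I*√5317) = -373446*(-242726 + 2*I*√5317) = 90645053796 - 746892*I*√5317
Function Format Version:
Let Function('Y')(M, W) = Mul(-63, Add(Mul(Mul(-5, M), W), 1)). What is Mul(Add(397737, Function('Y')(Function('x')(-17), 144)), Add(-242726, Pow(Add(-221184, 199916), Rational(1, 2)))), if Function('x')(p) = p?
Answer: Add(90645053796, Mul(-746892, I, Pow(5317, Rational(1, 2)))) ≈ Add(9.0645e+10, Mul(-5.4462e+7, I))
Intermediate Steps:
Function('Y')(M, W) = Add(-63, Mul(315, M, W)) (Function('Y')(M, W) = Mul(-63, Add(Mul(-5, M, W), 1)) = Mul(-63, Add(1, Mul(-5, M, W))) = Add(-63, Mul(315, M, W)))
Mul(Add(397737, Function('Y')(Function('x')(-17), 144)), Add(-242726, Pow(Add(-221184, 199916), Rational(1, 2)))) = Mul(Add(397737, Add(-63, Mul(315, -17, 144))), Add(-242726, Pow(Add(-221184, 199916), Rational(1, 2)))) = Mul(Add(397737, Add(-63, -771120)), Add(-242726, Pow(-21268, Rational(1, 2)))) = Mul(Add(397737, -771183), Add(-242726, Mul(2, I, Pow(5317, Rational(1, 2))))) = Mul(-373446, Add(-242726, Mul(2, I, Pow(5317, Rational(1, 2))))) = Add(90645053796, Mul(-746892, I, Pow(5317, Rational(1, 2))))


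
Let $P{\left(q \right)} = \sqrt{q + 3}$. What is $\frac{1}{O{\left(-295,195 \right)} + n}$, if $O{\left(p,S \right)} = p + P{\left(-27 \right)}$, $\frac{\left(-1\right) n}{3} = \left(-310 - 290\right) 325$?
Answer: $\frac{584705}{341879937049} - \frac{2 i \sqrt{6}}{341879937049} \approx 1.7103 \cdot 10^{-6} - 1.433 \cdot 10^{-11} i$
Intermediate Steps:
$P{\left(q \right)} = \sqrt{3 + q}$
$n = 585000$ ($n = - 3 \left(-310 - 290\right) 325 = - 3 \left(\left(-600\right) 325\right) = \left(-3\right) \left(-195000\right) = 585000$)
$O{\left(p,S \right)} = p + 2 i \sqrt{6}$ ($O{\left(p,S \right)} = p + \sqrt{3 - 27} = p + \sqrt{-24} = p + 2 i \sqrt{6}$)
$\frac{1}{O{\left(-295,195 \right)} + n} = \frac{1}{\left(-295 + 2 i \sqrt{6}\right) + 585000} = \frac{1}{584705 + 2 i \sqrt{6}}$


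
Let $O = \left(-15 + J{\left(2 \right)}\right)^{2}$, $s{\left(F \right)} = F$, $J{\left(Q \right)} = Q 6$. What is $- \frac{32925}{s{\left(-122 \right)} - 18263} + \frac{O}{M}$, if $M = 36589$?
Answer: $\frac{240971658}{134537753} \approx 1.7911$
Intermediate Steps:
$J{\left(Q \right)} = 6 Q$
$O = 9$ ($O = \left(-15 + 6 \cdot 2\right)^{2} = \left(-15 + 12\right)^{2} = \left(-3\right)^{2} = 9$)
$- \frac{32925}{s{\left(-122 \right)} - 18263} + \frac{O}{M} = - \frac{32925}{-122 - 18263} + \frac{9}{36589} = - \frac{32925}{-122 - 18263} + 9 \cdot \frac{1}{36589} = - \frac{32925}{-18385} + \frac{9}{36589} = \left(-32925\right) \left(- \frac{1}{18385}\right) + \frac{9}{36589} = \frac{6585}{3677} + \frac{9}{36589} = \frac{240971658}{134537753}$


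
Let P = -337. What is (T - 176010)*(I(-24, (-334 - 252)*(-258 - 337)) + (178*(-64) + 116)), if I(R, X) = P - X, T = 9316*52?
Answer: -111119203426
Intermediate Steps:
T = 484432
I(R, X) = -337 - X
(T - 176010)*(I(-24, (-334 - 252)*(-258 - 337)) + (178*(-64) + 116)) = (484432 - 176010)*((-337 - (-334 - 252)*(-258 - 337)) + (178*(-64) + 116)) = 308422*((-337 - (-586)*(-595)) + (-11392 + 116)) = 308422*((-337 - 1*348670) - 11276) = 308422*((-337 - 348670) - 11276) = 308422*(-349007 - 11276) = 308422*(-360283) = -111119203426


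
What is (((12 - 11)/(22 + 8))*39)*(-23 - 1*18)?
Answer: -533/10 ≈ -53.300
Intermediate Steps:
(((12 - 11)/(22 + 8))*39)*(-23 - 1*18) = ((1/30)*39)*(-23 - 18) = ((1*(1/30))*39)*(-41) = ((1/30)*39)*(-41) = (13/10)*(-41) = -533/10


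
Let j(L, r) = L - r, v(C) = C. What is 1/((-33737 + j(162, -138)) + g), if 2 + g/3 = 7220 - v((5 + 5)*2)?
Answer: -1/11843 ≈ -8.4438e-5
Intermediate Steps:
g = 21594 (g = -6 + 3*(7220 - (5 + 5)*2) = -6 + 3*(7220 - 10*2) = -6 + 3*(7220 - 1*20) = -6 + 3*(7220 - 20) = -6 + 3*7200 = -6 + 21600 = 21594)
1/((-33737 + j(162, -138)) + g) = 1/((-33737 + (162 - 1*(-138))) + 21594) = 1/((-33737 + (162 + 138)) + 21594) = 1/((-33737 + 300) + 21594) = 1/(-33437 + 21594) = 1/(-11843) = -1/11843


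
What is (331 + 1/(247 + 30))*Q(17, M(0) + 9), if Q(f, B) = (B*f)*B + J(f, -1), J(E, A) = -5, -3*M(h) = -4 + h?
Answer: 1493780896/2493 ≈ 5.9919e+5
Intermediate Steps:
M(h) = 4/3 - h/3 (M(h) = -(-4 + h)/3 = 4/3 - h/3)
Q(f, B) = -5 + f*B² (Q(f, B) = (B*f)*B - 5 = f*B² - 5 = -5 + f*B²)
(331 + 1/(247 + 30))*Q(17, M(0) + 9) = (331 + 1/(247 + 30))*(-5 + 17*((4/3 - ⅓*0) + 9)²) = (331 + 1/277)*(-5 + 17*((4/3 + 0) + 9)²) = (331 + 1/277)*(-5 + 17*(4/3 + 9)²) = 91688*(-5 + 17*(31/3)²)/277 = 91688*(-5 + 17*(961/9))/277 = 91688*(-5 + 16337/9)/277 = (91688/277)*(16292/9) = 1493780896/2493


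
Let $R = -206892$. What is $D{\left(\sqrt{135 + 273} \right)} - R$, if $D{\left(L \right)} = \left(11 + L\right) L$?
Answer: $207300 + 22 \sqrt{102} \approx 2.0752 \cdot 10^{5}$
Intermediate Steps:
$D{\left(L \right)} = L \left(11 + L\right)$
$D{\left(\sqrt{135 + 273} \right)} - R = \sqrt{135 + 273} \left(11 + \sqrt{135 + 273}\right) - -206892 = \sqrt{408} \left(11 + \sqrt{408}\right) + 206892 = 2 \sqrt{102} \left(11 + 2 \sqrt{102}\right) + 206892 = 206892 + 2 \sqrt{102} \left(11 + 2 \sqrt{102}\right)$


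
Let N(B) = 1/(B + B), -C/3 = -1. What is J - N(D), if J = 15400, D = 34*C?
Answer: 3141599/204 ≈ 15400.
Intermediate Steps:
C = 3 (C = -3*(-1) = 3)
D = 102 (D = 34*3 = 102)
N(B) = 1/(2*B)
J - N(D) = 15400 - 1/(2*102) = 15400 - 1*1/204 = 15400 - 1/204 = 3141599/204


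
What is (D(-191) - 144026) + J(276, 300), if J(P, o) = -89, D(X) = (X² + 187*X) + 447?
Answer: -142904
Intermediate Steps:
D(X) = 447 + X² + 187*X
(D(-191) - 144026) + J(276, 300) = ((447 + (-191)² + 187*(-191)) - 144026) - 89 = ((447 + 36481 - 35717) - 144026) - 89 = (1211 - 144026) - 89 = -142815 - 89 = -142904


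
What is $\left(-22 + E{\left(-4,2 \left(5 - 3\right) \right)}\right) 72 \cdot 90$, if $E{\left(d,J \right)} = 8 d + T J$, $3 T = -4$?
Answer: $-384480$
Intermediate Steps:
$T = - \frac{4}{3}$ ($T = \frac{1}{3} \left(-4\right) = - \frac{4}{3} \approx -1.3333$)
$E{\left(d,J \right)} = 8 d - \frac{4 J}{3}$
$\left(-22 + E{\left(-4,2 \left(5 - 3\right) \right)}\right) 72 \cdot 90 = \left(-22 - \left(32 + \frac{4 \cdot 2 \left(5 - 3\right)}{3}\right)\right) 72 \cdot 90 = \left(-22 - \left(32 + \frac{4 \cdot 2 \cdot 2}{3}\right)\right) 72 \cdot 90 = \left(-22 - \frac{112}{3}\right) 72 \cdot 90 = \left(- \frac{178}{3}\right) 72 \cdot 90 = \left(-4272\right) 90 = -384480$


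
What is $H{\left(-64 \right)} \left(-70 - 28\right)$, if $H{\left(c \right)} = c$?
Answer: $6272$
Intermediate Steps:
$H{\left(-64 \right)} \left(-70 - 28\right) = - 64 \left(-70 - 28\right) = \left(-64\right) \left(-98\right) = 6272$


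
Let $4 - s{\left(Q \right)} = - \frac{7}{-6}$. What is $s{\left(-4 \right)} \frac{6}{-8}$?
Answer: $- \frac{17}{8} \approx -2.125$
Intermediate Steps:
$s{\left(Q \right)} = \frac{17}{6}$ ($s{\left(Q \right)} = 4 - - \frac{7}{-6} = 4 - \left(-7\right) \left(- \frac{1}{6}\right) = 4 - \frac{7}{6} = \frac{17}{6}$)
$s{\left(-4 \right)} \frac{6}{-8} = \frac{17 \frac{6}{-8}}{6} = \frac{17 \cdot 6 \left(- \frac{1}{8}\right)}{6} = \frac{17}{6} \left(- \frac{3}{4}\right) = - \frac{17}{8}$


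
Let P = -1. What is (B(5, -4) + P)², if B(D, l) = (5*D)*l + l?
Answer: 11025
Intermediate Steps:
B(D, l) = l + 5*D*l (B(D, l) = 5*D*l + l = l + 5*D*l)
(B(5, -4) + P)² = (-4*(1 + 5*5) - 1)² = (-4*(1 + 25) - 1)² = (-4*26 - 1)² = (-104 - 1)² = (-105)² = 11025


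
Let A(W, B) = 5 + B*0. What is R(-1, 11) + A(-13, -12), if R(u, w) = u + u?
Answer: 3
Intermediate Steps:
R(u, w) = 2*u
A(W, B) = 5 (A(W, B) = 5 + 0 = 5)
R(-1, 11) + A(-13, -12) = 2*(-1) + 5 = -2 + 5 = 3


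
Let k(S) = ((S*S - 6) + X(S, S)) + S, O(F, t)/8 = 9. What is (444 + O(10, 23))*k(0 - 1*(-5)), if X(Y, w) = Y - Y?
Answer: 12384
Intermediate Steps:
X(Y, w) = 0
O(F, t) = 72 (O(F, t) = 8*9 = 72)
k(S) = -6 + S + S**2 (k(S) = ((S*S - 6) + 0) + S = ((S**2 - 6) + 0) + S = ((-6 + S**2) + 0) + S = (-6 + S**2) + S = -6 + S + S**2)
(444 + O(10, 23))*k(0 - 1*(-5)) = (444 + 72)*(-6 + (0 - 1*(-5)) + (0 - 1*(-5))**2) = 516*(-6 + (0 + 5) + (0 + 5)**2) = 516*(-6 + 5 + 5**2) = 516*(-6 + 5 + 25) = 516*24 = 12384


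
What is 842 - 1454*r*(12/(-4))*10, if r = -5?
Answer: -217258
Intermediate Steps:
842 - 1454*r*(12/(-4))*10 = 842 - 1454*(-60/(-4))*10 = 842 - 1454*(-60*(-1)/4)*10 = 842 - 1454*(-5*(-3))*10 = 842 - 21810*10 = 842 - 1454*150 = 842 - 218100 = -217258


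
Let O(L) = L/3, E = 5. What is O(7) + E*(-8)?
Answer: -113/3 ≈ -37.667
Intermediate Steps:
O(L) = L/3 (O(L) = L*(⅓) = L/3)
O(7) + E*(-8) = (⅓)*7 + 5*(-8) = 7/3 - 40 = -113/3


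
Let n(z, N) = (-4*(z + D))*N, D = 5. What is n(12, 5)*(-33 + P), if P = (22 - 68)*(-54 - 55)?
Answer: -1693540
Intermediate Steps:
P = 5014 (P = -46*(-109) = 5014)
n(z, N) = N*(-20 - 4*z) (n(z, N) = (-4*(z + 5))*N = (-4*(5 + z))*N = (-20 - 4*z)*N = N*(-20 - 4*z))
n(12, 5)*(-33 + P) = (-4*5*(5 + 12))*(-33 + 5014) = -4*5*17*4981 = -340*4981 = -1693540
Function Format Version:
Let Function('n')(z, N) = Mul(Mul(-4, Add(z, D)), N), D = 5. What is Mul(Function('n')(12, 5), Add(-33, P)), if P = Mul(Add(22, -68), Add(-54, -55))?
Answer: -1693540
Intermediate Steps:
P = 5014 (P = Mul(-46, -109) = 5014)
Function('n')(z, N) = Mul(N, Add(-20, Mul(-4, z))) (Function('n')(z, N) = Mul(Mul(-4, Add(z, 5)), N) = Mul(Mul(-4, Add(5, z)), N) = Mul(Add(-20, Mul(-4, z)), N) = Mul(N, Add(-20, Mul(-4, z))))
Mul(Function('n')(12, 5), Add(-33, P)) = Mul(Mul(-4, 5, Add(5, 12)), Add(-33, 5014)) = Mul(Mul(-4, 5, 17), 4981) = Mul(-340, 4981) = -1693540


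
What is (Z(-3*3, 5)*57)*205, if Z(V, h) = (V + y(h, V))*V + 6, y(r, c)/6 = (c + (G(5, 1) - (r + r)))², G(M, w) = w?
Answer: -203424165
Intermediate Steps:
y(r, c) = 6*(1 + c - 2*r)² (y(r, c) = 6*(c + (1 - (r + r)))² = 6*(c + (1 - 2*r))² = 6*(1 + c - 2*r)²)
Z(V, h) = 6 + V*(V + 6*(1 + V - 2*h)²) (Z(V, h) = (V + 6*(1 + V - 2*h)²)*V + 6 = V*(V + 6*(1 + V - 2*h)²) + 6 = 6 + V*(V + 6*(1 + V - 2*h)²))
(Z(-3*3, 5)*57)*205 = ((6 + (-3*3)² + 6*(-3*3)*(1 - 3*3 - 2*5)²)*57)*205 = ((6 + (-9)² + 6*(-9)*(1 - 9 - 10)²)*57)*205 = ((6 + 81 + 6*(-9)*(-18)²)*57)*205 = ((6 + 81 + 6*(-9)*324)*57)*205 = ((6 + 81 - 17496)*57)*205 = -17409*57*205 = -992313*205 = -203424165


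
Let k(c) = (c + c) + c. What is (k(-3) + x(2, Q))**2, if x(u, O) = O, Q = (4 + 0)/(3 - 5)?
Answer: 121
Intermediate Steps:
k(c) = 3*c (k(c) = 2*c + c = 3*c)
Q = -2 (Q = 4/(-2) = 4*(-1/2) = -2)
(k(-3) + x(2, Q))**2 = (3*(-3) - 2)**2 = (-9 - 2)**2 = (-11)**2 = 121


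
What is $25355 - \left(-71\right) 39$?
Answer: $28124$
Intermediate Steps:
$25355 - \left(-71\right) 39 = 25355 - -2769 = 25355 + 2769 = 28124$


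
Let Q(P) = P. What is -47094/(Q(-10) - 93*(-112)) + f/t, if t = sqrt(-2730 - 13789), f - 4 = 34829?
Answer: -23547/5203 - 34833*I*sqrt(16519)/16519 ≈ -4.5257 - 271.02*I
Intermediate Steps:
f = 34833 (f = 4 + 34829 = 34833)
t = I*sqrt(16519) (t = sqrt(-16519) = I*sqrt(16519) ≈ 128.53*I)
-47094/(Q(-10) - 93*(-112)) + f/t = -47094/(-10 - 93*(-112)) + 34833/((I*sqrt(16519))) = -47094/(-10 + 10416) + 34833*(-I*sqrt(16519)/16519) = -47094/10406 - 34833*I*sqrt(16519)/16519 = -47094*1/10406 - 34833*I*sqrt(16519)/16519 = -23547/5203 - 34833*I*sqrt(16519)/16519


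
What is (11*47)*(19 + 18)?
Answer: 19129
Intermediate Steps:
(11*47)*(19 + 18) = 517*37 = 19129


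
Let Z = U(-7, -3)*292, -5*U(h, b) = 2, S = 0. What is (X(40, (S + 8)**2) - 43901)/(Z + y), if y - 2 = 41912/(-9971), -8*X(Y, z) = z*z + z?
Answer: 4368065/11702 ≈ 373.27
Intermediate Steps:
U(h, b) = -2/5 (U(h, b) = -1/5*2 = -2/5)
Z = -584/5 (Z = -2/5*292 = -584/5 ≈ -116.80)
X(Y, z) = -z/8 - z**2/8 (X(Y, z) = -(z*z + z)/8 = -(z**2 + z)/8 = -(z + z**2)/8 = -z/8 - z**2/8)
y = -130/59 (y = 2 + 41912/(-9971) = 2 + 41912*(-1/9971) = 2 - 248/59 = -130/59 ≈ -2.2034)
(X(40, (S + 8)**2) - 43901)/(Z + y) = (-(0 + 8)**2*(1 + (0 + 8)**2)/8 - 43901)/(-584/5 - 130/59) = (-1/8*8**2*(1 + 8**2) - 43901)/(-35106/295) = (-1/8*64*(1 + 64) - 43901)*(-295/35106) = (-1/8*64*65 - 43901)*(-295/35106) = (-520 - 43901)*(-295/35106) = -44421*(-295/35106) = 4368065/11702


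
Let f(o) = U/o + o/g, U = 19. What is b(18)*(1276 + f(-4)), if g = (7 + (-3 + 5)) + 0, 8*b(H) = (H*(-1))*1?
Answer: -45749/16 ≈ -2859.3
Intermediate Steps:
b(H) = -H/8 (b(H) = ((H*(-1))*1)/8 = (-H*1)/8 = (-H)/8 = -H/8)
g = 9 (g = (7 + 2) + 0 = 9 + 0 = 9)
f(o) = 19/o + o/9
b(18)*(1276 + f(-4)) = (-1/8*18)*(1276 + (19/(-4) + (1/9)*(-4))) = -9*(1276 + (19*(-1/4) - 4/9))/4 = -9*(1276 + (-19/4 - 4/9))/4 = -9*(1276 - 187/36)/4 = -9/4*45749/36 = -45749/16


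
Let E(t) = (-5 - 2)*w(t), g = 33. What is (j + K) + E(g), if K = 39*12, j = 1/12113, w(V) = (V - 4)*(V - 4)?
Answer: -65640346/12113 ≈ -5419.0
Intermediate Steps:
w(V) = (-4 + V)² (w(V) = (-4 + V)*(-4 + V) = (-4 + V)²)
j = 1/12113 ≈ 8.2556e-5
E(t) = -7*(-4 + t)² (E(t) = (-5 - 2)*(-4 + t)² = -7*(-4 + t)²)
K = 468
(j + K) + E(g) = (1/12113 + 468) - 7*(-4 + 33)² = 5668885/12113 - 7*29² = 5668885/12113 - 7*841 = 5668885/12113 - 5887 = -65640346/12113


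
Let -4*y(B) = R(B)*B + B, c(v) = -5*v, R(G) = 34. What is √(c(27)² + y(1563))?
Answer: √18195/2 ≈ 67.444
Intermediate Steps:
y(B) = -35*B/4 (y(B) = -(34*B + B)/4 = -35*B/4)
√(c(27)² + y(1563)) = √((-5*27)² - 35/4*1563) = √((-135)² - 54705/4) = √(18225 - 54705/4) = √(18195/4) = √18195/2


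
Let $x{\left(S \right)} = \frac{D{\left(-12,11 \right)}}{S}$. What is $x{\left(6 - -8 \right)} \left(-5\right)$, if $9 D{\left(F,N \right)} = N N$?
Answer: $- \frac{605}{126} \approx -4.8016$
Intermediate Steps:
$D{\left(F,N \right)} = \frac{N^{2}}{9}$ ($D{\left(F,N \right)} = \frac{N N}{9} = \frac{N^{2}}{9}$)
$x{\left(S \right)} = \frac{121}{9 S}$ ($x{\left(S \right)} = \frac{\frac{1}{9} \cdot 11^{2}}{S} = \frac{\frac{1}{9} \cdot 121}{S} = \frac{121}{9 S}$)
$x{\left(6 - -8 \right)} \left(-5\right) = \frac{121}{9 \left(6 - -8\right)} \left(-5\right) = \frac{121}{9 \left(6 + 8\right)} \left(-5\right) = \frac{121}{9 \cdot 14} \left(-5\right) = \frac{121}{9} \cdot \frac{1}{14} \left(-5\right) = \frac{121}{126} \left(-5\right) = - \frac{605}{126}$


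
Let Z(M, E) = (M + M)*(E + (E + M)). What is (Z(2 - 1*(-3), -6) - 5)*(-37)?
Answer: 2775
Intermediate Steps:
Z(M, E) = 2*M*(M + 2*E) (Z(M, E) = (2*M)*(M + 2*E) = 2*M*(M + 2*E))
(Z(2 - 1*(-3), -6) - 5)*(-37) = (2*(2 - 1*(-3))*((2 - 1*(-3)) + 2*(-6)) - 5)*(-37) = (2*(2 + 3)*((2 + 3) - 12) - 5)*(-37) = (2*5*(5 - 12) - 5)*(-37) = (2*5*(-7) - 5)*(-37) = (-70 - 5)*(-37) = -75*(-37) = 2775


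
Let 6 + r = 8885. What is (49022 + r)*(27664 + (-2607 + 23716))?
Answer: 2824005473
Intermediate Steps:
r = 8879 (r = -6 + 8885 = 8879)
(49022 + r)*(27664 + (-2607 + 23716)) = (49022 + 8879)*(27664 + (-2607 + 23716)) = 57901*(27664 + 21109) = 57901*48773 = 2824005473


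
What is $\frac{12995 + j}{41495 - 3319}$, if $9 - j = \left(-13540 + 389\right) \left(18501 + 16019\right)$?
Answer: $\frac{113496381}{9544} \approx 11892.0$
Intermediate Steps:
$j = 453972529$ ($j = 9 - \left(-13540 + 389\right) \left(18501 + 16019\right) = 9 - \left(-13151\right) 34520 = 9 - -453972520 = 9 + 453972520 = 453972529$)
$\frac{12995 + j}{41495 - 3319} = \frac{12995 + 453972529}{41495 - 3319} = \frac{453985524}{38176} = 453985524 \cdot \frac{1}{38176} = \frac{113496381}{9544}$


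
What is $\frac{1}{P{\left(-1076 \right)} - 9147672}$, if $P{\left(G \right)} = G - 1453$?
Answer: $- \frac{1}{9150201} \approx -1.0929 \cdot 10^{-7}$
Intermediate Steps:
$P{\left(G \right)} = -1453 + G$
$\frac{1}{P{\left(-1076 \right)} - 9147672} = \frac{1}{\left(-1453 - 1076\right) - 9147672} = \frac{1}{-2529 - 9147672} = \frac{1}{-9150201} = - \frac{1}{9150201}$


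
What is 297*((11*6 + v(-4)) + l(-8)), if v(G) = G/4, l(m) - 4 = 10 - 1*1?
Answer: 23166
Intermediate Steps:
l(m) = 13 (l(m) = 4 + (10 - 1*1) = 4 + (10 - 1) = 4 + 9 = 13)
v(G) = G/4 (v(G) = G*(1/4) = G/4)
297*((11*6 + v(-4)) + l(-8)) = 297*((11*6 + (1/4)*(-4)) + 13) = 297*((66 - 1) + 13) = 297*(65 + 13) = 297*78 = 23166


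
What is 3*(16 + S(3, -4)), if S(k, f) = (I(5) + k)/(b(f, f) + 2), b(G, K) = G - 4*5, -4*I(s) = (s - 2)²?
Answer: 4215/88 ≈ 47.898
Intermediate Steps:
I(s) = -(-2 + s)²/4 (I(s) = -(s - 2)²/4 = -(-2 + s)²/4)
b(G, K) = -20 + G (b(G, K) = G - 20 = -20 + G)
S(k, f) = (-9/4 + k)/(-18 + f) (S(k, f) = (-(-2 + 5)²/4 + k)/((-20 + f) + 2) = (-¼*3² + k)/(-18 + f) = (-¼*9 + k)/(-18 + f) = (-9/4 + k)/(-18 + f))
3*(16 + S(3, -4)) = 3*(16 + (-9/4 + 3)/(-18 - 4)) = 3*(16 + (¾)/(-22)) = 3*(16 - 1/22*¾) = 3*(16 - 3/88) = 3*(1405/88) = 4215/88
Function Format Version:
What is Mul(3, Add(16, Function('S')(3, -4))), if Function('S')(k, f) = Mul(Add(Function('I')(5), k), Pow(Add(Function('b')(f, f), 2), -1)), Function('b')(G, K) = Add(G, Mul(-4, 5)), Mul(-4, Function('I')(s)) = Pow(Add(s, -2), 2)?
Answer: Rational(4215, 88) ≈ 47.898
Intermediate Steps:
Function('I')(s) = Mul(Rational(-1, 4), Pow(Add(-2, s), 2)) (Function('I')(s) = Mul(Rational(-1, 4), Pow(Add(s, -2), 2)) = Mul(Rational(-1, 4), Pow(Add(-2, s), 2)))
Function('b')(G, K) = Add(-20, G) (Function('b')(G, K) = Add(G, -20) = Add(-20, G))
Function('S')(k, f) = Mul(Pow(Add(-18, f), -1), Add(Rational(-9, 4), k)) (Function('S')(k, f) = Mul(Add(Mul(Rational(-1, 4), Pow(Add(-2, 5), 2)), k), Pow(Add(Add(-20, f), 2), -1)) = Mul(Add(Mul(Rational(-1, 4), Pow(3, 2)), k), Pow(Add(-18, f), -1)) = Mul(Add(Mul(Rational(-1, 4), 9), k), Pow(Add(-18, f), -1)) = Mul(Add(Rational(-9, 4), k), Pow(Add(-18, f), -1)) = Mul(Pow(Add(-18, f), -1), Add(Rational(-9, 4), k)))
Mul(3, Add(16, Function('S')(3, -4))) = Mul(3, Add(16, Mul(Pow(Add(-18, -4), -1), Add(Rational(-9, 4), 3)))) = Mul(3, Add(16, Mul(Pow(-22, -1), Rational(3, 4)))) = Mul(3, Add(16, Mul(Rational(-1, 22), Rational(3, 4)))) = Mul(3, Add(16, Rational(-3, 88))) = Mul(3, Rational(1405, 88)) = Rational(4215, 88)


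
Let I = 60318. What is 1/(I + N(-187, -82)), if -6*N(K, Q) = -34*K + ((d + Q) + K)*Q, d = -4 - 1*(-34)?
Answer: 1/55992 ≈ 1.7860e-5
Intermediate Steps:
d = 30 (d = -4 + 34 = 30)
N(K, Q) = 17*K/3 - Q*(30 + K + Q)/6 (N(K, Q) = -(-34*K + ((30 + Q) + K)*Q)/6 = -(-34*K + (30 + K + Q)*Q)/6 = -(-34*K + Q*(30 + K + Q))/6 = 17*K/3 - Q*(30 + K + Q)/6)
1/(I + N(-187, -82)) = 1/(60318 + (-5*(-82) - ⅙*(-82)² + (17/3)*(-187) - ⅙*(-187)*(-82))) = 1/(60318 + (410 - ⅙*6724 - 3179/3 - 7667/3)) = 1/(60318 + (410 - 3362/3 - 3179/3 - 7667/3)) = 1/(60318 - 4326) = 1/55992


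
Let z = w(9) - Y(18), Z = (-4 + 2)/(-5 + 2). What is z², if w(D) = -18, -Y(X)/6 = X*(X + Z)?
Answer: 3992004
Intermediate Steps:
Z = ⅔ (Z = -2/(-3) = -2*(-⅓) = ⅔ ≈ 0.66667)
Y(X) = -6*X*(⅔ + X) (Y(X) = -6*X*(X + ⅔) = -6*X*(⅔ + X))
z = 1998 (z = -18 - (-2)*18*(2 + 3*18) = -18 - (-2)*18*(2 + 54) = -18 - (-2)*18*56 = -18 - 1*(-2016) = -18 + 2016 = 1998)
z² = 1998² = 3992004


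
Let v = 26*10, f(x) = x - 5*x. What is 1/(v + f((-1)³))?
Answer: 1/264 ≈ 0.0037879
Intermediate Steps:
f(x) = -4*x
v = 260
1/(v + f((-1)³)) = 1/(260 - 4*(-1)³) = 1/(260 - 4*(-1)) = 1/(260 + 4) = 1/264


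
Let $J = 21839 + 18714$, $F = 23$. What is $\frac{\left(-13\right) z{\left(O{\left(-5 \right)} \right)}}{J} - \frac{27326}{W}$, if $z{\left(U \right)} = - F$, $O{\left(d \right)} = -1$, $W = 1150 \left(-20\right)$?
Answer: $\frac{557514139}{466359500} \approx 1.1955$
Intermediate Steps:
$W = -23000$
$z{\left(U \right)} = -23$ ($z{\left(U \right)} = \left(-1\right) 23 = -23$)
$J = 40553$
$\frac{\left(-13\right) z{\left(O{\left(-5 \right)} \right)}}{J} - \frac{27326}{W} = \frac{\left(-13\right) \left(-23\right)}{40553} - \frac{27326}{-23000} = 299 \cdot \frac{1}{40553} - - \frac{13663}{11500} = \frac{299}{40553} + \frac{13663}{11500} = \frac{557514139}{466359500}$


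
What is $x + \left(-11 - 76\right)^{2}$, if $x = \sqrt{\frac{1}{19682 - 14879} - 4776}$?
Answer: $7569 + \frac{i \sqrt{110176626981}}{4803} \approx 7569.0 + 69.109 i$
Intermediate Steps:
$x = \frac{i \sqrt{110176626981}}{4803}$ ($x = \sqrt{\frac{1}{4803} - 4776} = \sqrt{- \frac{22939127}{4803}} = \frac{i \sqrt{110176626981}}{4803} \approx 69.109 i$)
$x + \left(-11 - 76\right)^{2} = \frac{i \sqrt{110176626981}}{4803} + \left(-11 - 76\right)^{2} = \frac{i \sqrt{110176626981}}{4803} + \left(-87\right)^{2} = \frac{i \sqrt{110176626981}}{4803} + 7569 = 7569 + \frac{i \sqrt{110176626981}}{4803}$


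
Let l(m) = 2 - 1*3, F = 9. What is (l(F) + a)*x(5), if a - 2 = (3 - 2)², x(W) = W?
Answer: 10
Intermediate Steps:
l(m) = -1 (l(m) = 2 - 3 = -1)
a = 3 (a = 2 + (3 - 2)² = 2 + 1² = 2 + 1 = 3)
(l(F) + a)*x(5) = (-1 + 3)*5 = 2*5 = 10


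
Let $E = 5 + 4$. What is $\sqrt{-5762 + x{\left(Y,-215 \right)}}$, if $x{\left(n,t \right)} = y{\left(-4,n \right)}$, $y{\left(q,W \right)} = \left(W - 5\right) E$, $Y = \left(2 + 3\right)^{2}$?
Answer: $i \sqrt{5582} \approx 74.713 i$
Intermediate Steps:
$Y = 25$ ($Y = 5^{2} = 25$)
$E = 9$
$y{\left(q,W \right)} = -45 + 9 W$ ($y{\left(q,W \right)} = \left(W - 5\right) 9 = \left(-5 + W\right) 9 = -45 + 9 W$)
$x{\left(n,t \right)} = -45 + 9 n$
$\sqrt{-5762 + x{\left(Y,-215 \right)}} = \sqrt{-5762 + \left(-45 + 9 \cdot 25\right)} = \sqrt{-5762 + \left(-45 + 225\right)} = \sqrt{-5762 + 180} = \sqrt{-5582} = i \sqrt{5582}$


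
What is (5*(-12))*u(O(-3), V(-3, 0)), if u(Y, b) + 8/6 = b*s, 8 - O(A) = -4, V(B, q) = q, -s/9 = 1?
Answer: 80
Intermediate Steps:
s = -9 (s = -9*1 = -9)
O(A) = 12 (O(A) = 8 - 1*(-4) = 8 + 4 = 12)
u(Y, b) = -4/3 - 9*b (u(Y, b) = -4/3 + b*(-9) = -4/3 - 9*b)
(5*(-12))*u(O(-3), V(-3, 0)) = (5*(-12))*(-4/3 - 9*0) = -60*(-4/3 + 0) = -60*(-4/3) = 80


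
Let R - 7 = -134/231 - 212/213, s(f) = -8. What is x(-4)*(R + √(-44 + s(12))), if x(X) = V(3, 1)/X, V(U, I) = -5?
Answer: 444845/65604 + 5*I*√13/2 ≈ 6.7808 + 9.0139*I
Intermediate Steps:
x(X) = -5/X
R = 88969/16401 (R = 7 + (-134/231 - 212/213) = 7 - 25838/16401 = 88969/16401 ≈ 5.4246)
x(-4)*(R + √(-44 + s(12))) = (-5/(-4))*(88969/16401 + √(-44 - 8)) = (-5*(-¼))*(88969/16401 + √(-52)) = 5*(88969/16401 + 2*I*√13)/4 = 444845/65604 + 5*I*√13/2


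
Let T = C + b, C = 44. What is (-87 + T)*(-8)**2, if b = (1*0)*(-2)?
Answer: -2752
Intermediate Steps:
b = 0 (b = 0*(-2) = 0)
T = 44 (T = 44 + 0 = 44)
(-87 + T)*(-8)**2 = (-87 + 44)*(-8)**2 = -43*64 = -2752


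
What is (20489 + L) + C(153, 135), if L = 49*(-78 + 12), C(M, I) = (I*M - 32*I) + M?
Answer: 33743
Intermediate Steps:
C(M, I) = M - 32*I + I*M (C(M, I) = (-32*I + I*M) + M = M - 32*I + I*M)
L = -3234 (L = 49*(-66) = -3234)
(20489 + L) + C(153, 135) = (20489 - 3234) + (153 - 32*135 + 135*153) = 17255 + (153 - 4320 + 20655) = 17255 + 16488 = 33743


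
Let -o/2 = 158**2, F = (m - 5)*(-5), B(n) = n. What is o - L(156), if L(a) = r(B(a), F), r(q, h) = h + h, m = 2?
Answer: -49958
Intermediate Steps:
F = 15 (F = (2 - 5)*(-5) = -3*(-5) = 15)
r(q, h) = 2*h
L(a) = 30 (L(a) = 2*15 = 30)
o = -49928 (o = -2*158**2 = -2*24964 = -49928)
o - L(156) = -49928 - 1*30 = -49928 - 30 = -49958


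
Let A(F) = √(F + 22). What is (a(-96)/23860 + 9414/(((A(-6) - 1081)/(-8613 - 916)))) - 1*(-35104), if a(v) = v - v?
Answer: 42504338/359 ≈ 1.1840e+5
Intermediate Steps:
a(v) = 0
A(F) = √(22 + F)
(a(-96)/23860 + 9414/(((A(-6) - 1081)/(-8613 - 916)))) - 1*(-35104) = (0/23860 + 9414/(((√(22 - 6) - 1081)/(-8613 - 916)))) - 1*(-35104) = (0*(1/23860) + 9414/(((√16 - 1081)/(-9529)))) + 35104 = (0 + 9414/(((4 - 1081)*(-1/9529)))) + 35104 = (0 + 9414/((-1077*(-1/9529)))) + 35104 = (0 + 9414/(1077/9529)) + 35104 = (0 + 9414*(9529/1077)) + 35104 = (0 + 29902002/359) + 35104 = 29902002/359 + 35104 = 42504338/359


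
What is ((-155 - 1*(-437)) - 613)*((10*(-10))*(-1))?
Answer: -33100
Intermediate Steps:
((-155 - 1*(-437)) - 613)*((10*(-10))*(-1)) = ((-155 + 437) - 613)*(-100*(-1)) = (282 - 613)*100 = -331*100 = -33100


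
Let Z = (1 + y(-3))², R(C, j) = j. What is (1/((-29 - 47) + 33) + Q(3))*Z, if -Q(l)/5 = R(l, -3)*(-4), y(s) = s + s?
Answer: -64525/43 ≈ -1500.6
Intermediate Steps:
y(s) = 2*s
Z = 25 (Z = (1 + 2*(-3))² = (1 - 6)² = (-5)² = 25)
Q(l) = -60 (Q(l) = -(-15)*(-4) = -5*12 = -60)
(1/((-29 - 47) + 33) + Q(3))*Z = (1/((-29 - 47) + 33) - 60)*25 = (1/(-76 + 33) - 60)*25 = (1/(-43) - 60)*25 = (-1/43 - 60)*25 = -2581/43*25 = -64525/43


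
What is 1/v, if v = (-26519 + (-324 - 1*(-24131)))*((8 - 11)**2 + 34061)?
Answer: -1/92397840 ≈ -1.0823e-8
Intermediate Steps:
v = -92397840 (v = (-26519 + (-324 + 24131))*((-3)**2 + 34061) = (-26519 + 23807)*(9 + 34061) = -2712*34070 = -92397840)
1/v = 1/(-92397840) = -1/92397840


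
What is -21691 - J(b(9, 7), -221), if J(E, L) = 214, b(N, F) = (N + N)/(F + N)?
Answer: -21905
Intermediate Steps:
b(N, F) = 2*N/(F + N) (b(N, F) = (2*N)/(F + N) = 2*N/(F + N))
-21691 - J(b(9, 7), -221) = -21691 - 1*214 = -21691 - 214 = -21905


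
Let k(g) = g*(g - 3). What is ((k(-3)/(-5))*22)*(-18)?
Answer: 7128/5 ≈ 1425.6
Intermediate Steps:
k(g) = g*(-3 + g)
((k(-3)/(-5))*22)*(-18) = ((-3*(-3 - 3)/(-5))*22)*(-18) = ((-3*(-6)*(-⅕))*22)*(-18) = ((18*(-⅕))*22)*(-18) = -18/5*22*(-18) = -396/5*(-18) = 7128/5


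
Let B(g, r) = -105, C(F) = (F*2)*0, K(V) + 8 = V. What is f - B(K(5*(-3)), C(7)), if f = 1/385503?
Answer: 40477816/385503 ≈ 105.00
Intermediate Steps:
K(V) = -8 + V
C(F) = 0 (C(F) = (2*F)*0 = 0)
f = 1/385503 ≈ 2.5940e-6
f - B(K(5*(-3)), C(7)) = 1/385503 - 1*(-105) = 1/385503 + 105 = 40477816/385503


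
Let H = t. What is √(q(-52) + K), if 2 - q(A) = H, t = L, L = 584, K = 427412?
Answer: √426830 ≈ 653.32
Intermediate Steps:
t = 584
H = 584
q(A) = -582 (q(A) = 2 - 1*584 = 2 - 584 = -582)
√(q(-52) + K) = √(-582 + 427412) = √426830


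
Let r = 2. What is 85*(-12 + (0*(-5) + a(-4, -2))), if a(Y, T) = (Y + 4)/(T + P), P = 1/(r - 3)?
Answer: -1020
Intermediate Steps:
P = -1 (P = 1/(2 - 3) = 1/(-1) = -1)
a(Y, T) = (4 + Y)/(-1 + T) (a(Y, T) = (Y + 4)/(T - 1) = (4 + Y)/(-1 + T))
85*(-12 + (0*(-5) + a(-4, -2))) = 85*(-12 + (0*(-5) + (4 - 4)/(-1 - 2))) = 85*(-12 + (0 + 0/(-3))) = 85*(-12 + (0 - 1/3*0)) = 85*(-12 + (0 + 0)) = 85*(-12 + 0) = 85*(-12) = -1020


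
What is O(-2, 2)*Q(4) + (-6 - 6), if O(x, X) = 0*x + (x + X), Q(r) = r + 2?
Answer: -12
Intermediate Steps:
Q(r) = 2 + r
O(x, X) = X + x (O(x, X) = 0 + (X + x) = X + x)
O(-2, 2)*Q(4) + (-6 - 6) = (2 - 2)*(2 + 4) + (-6 - 6) = 0*6 - 12 = 0 - 12 = -12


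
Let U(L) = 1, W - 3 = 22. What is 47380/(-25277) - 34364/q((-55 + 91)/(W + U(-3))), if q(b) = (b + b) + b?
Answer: -245534854/29673 ≈ -8274.7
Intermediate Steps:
W = 25 (W = 3 + 22 = 25)
q(b) = 3*b (q(b) = 2*b + b = 3*b)
47380/(-25277) - 34364/q((-55 + 91)/(W + U(-3))) = 47380/(-25277) - 34364*(25 + 1)/(3*(-55 + 91)) = 47380*(-1/25277) - 34364/(3*(36/26)) = -2060/1099 - 34364/(3*(36*(1/26))) = -2060/1099 - 34364/(3*(18/13)) = -2060/1099 - 34364/54/13 = -2060/1099 - 34364*13/54 = -2060/1099 - 223366/27 = -245534854/29673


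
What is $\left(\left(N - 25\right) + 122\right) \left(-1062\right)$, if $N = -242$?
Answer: $153990$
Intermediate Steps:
$\left(\left(N - 25\right) + 122\right) \left(-1062\right) = \left(\left(-242 - 25\right) + 122\right) \left(-1062\right) = \left(-267 + 122\right) \left(-1062\right) = \left(-145\right) \left(-1062\right) = 153990$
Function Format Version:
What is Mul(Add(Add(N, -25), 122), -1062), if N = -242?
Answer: 153990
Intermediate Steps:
Mul(Add(Add(N, -25), 122), -1062) = Mul(Add(Add(-242, -25), 122), -1062) = Mul(Add(-267, 122), -1062) = Mul(-145, -1062) = 153990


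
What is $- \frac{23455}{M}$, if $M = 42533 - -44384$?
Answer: $- \frac{23455}{86917} \approx -0.26986$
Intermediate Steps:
$M = 86917$ ($M = 42533 + 44384 = 86917$)
$- \frac{23455}{M} = - \frac{23455}{86917}$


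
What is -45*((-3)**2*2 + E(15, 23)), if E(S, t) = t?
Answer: -1845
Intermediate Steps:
-45*((-3)**2*2 + E(15, 23)) = -45*((-3)**2*2 + 23) = -45*(9*2 + 23) = -45*(18 + 23) = -45*41 = -1845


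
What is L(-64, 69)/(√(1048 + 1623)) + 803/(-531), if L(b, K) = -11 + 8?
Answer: -803/531 - 3*√2671/2671 ≈ -1.5703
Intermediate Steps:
L(b, K) = -3
L(-64, 69)/(√(1048 + 1623)) + 803/(-531) = -3/√(1048 + 1623) + 803/(-531) = -3*√2671/2671 + 803*(-1/531) = -3*√2671/2671 - 803/531 = -803/531 - 3*√2671/2671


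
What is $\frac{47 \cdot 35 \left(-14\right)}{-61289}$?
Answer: $\frac{23030}{61289} \approx 0.37576$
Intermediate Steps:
$\frac{47 \cdot 35 \left(-14\right)}{-61289} = 1645 \left(-14\right) \left(- \frac{1}{61289}\right) = \left(-23030\right) \left(- \frac{1}{61289}\right) = \frac{23030}{61289}$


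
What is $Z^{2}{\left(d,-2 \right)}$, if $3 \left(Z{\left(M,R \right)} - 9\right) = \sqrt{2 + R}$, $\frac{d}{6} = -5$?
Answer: $81$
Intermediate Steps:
$d = -30$ ($d = 6 \left(-5\right) = -30$)
$Z{\left(M,R \right)} = 9 + \frac{\sqrt{2 + R}}{3}$
$Z^{2}{\left(d,-2 \right)} = \left(9 + \frac{\sqrt{2 - 2}}{3}\right)^{2} = \left(9 + \frac{\sqrt{0}}{3}\right)^{2} = \left(9 + \frac{1}{3} \cdot 0\right)^{2} = \left(9 + 0\right)^{2} = 9^{2} = 81$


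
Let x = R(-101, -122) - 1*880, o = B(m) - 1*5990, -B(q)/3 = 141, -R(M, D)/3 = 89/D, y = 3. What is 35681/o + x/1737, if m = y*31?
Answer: -8248090843/1359004482 ≈ -6.0692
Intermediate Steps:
m = 93 (m = 3*31 = 93)
R(M, D) = -267/D
B(q) = -423 (B(q) = -3*141 = -423)
o = -6413 (o = -423 - 1*5990 = -423 - 5990 = -6413)
x = -107093/122 (x = -267/(-122) - 1*880 = -267*(-1/122) - 880 = 267/122 - 880 = -107093/122 ≈ -877.81)
35681/o + x/1737 = 35681/(-6413) - 107093/122/1737 = 35681*(-1/6413) - 107093/122*1/1737 = -35681/6413 - 107093/211914 = -8248090843/1359004482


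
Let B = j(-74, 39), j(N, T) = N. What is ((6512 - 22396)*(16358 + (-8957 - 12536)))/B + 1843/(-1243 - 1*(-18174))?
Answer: -690482852079/626447 ≈ -1.1022e+6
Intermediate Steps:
B = -74
((6512 - 22396)*(16358 + (-8957 - 12536)))/B + 1843/(-1243 - 1*(-18174)) = ((6512 - 22396)*(16358 + (-8957 - 12536)))/(-74) + 1843/(-1243 - 1*(-18174)) = -15884*(16358 - 21493)*(-1/74) + 1843/(-1243 + 18174) = -15884*(-5135)*(-1/74) + 1843/16931 = 81564340*(-1/74) + 1843*(1/16931) = -40782170/37 + 1843/16931 = -690482852079/626447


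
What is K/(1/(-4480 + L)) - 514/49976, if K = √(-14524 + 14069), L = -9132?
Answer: -257/24988 - 13612*I*√455 ≈ -0.010285 - 2.9035e+5*I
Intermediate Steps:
K = I*√455 (K = √(-455) = I*√455 ≈ 21.331*I)
K/(1/(-4480 + L)) - 514/49976 = (I*√455)/(1/(-4480 - 9132)) - 514/49976 = (I*√455)/(1/(-13612)) - 514*1/49976 = (I*√455)/(-1/13612) - 257/24988 = (I*√455)*(-13612) - 257/24988 = -13612*I*√455 - 257/24988 = -257/24988 - 13612*I*√455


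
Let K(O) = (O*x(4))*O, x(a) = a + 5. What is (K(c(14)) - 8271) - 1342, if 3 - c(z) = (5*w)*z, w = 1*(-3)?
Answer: 398708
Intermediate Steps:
w = -3
x(a) = 5 + a
c(z) = 3 + 15*z (c(z) = 3 - 5*(-3)*z = 3 - (-15)*z = 3 + 15*z)
K(O) = 9*O² (K(O) = (O*(5 + 4))*O = (O*9)*O = (9*O)*O = 9*O²)
(K(c(14)) - 8271) - 1342 = (9*(3 + 15*14)² - 8271) - 1342 = (9*(3 + 210)² - 8271) - 1342 = (9*213² - 8271) - 1342 = (9*45369 - 8271) - 1342 = (408321 - 8271) - 1342 = 400050 - 1342 = 398708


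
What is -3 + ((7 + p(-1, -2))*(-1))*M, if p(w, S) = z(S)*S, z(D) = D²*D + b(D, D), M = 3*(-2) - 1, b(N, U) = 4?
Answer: 102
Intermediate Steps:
M = -7 (M = -6 - 1 = -7)
z(D) = 4 + D³ (z(D) = D²*D + 4 = D³ + 4 = 4 + D³)
p(w, S) = S*(4 + S³) (p(w, S) = (4 + S³)*S = S*(4 + S³))
-3 + ((7 + p(-1, -2))*(-1))*M = -3 + ((7 - 2*(4 + (-2)³))*(-1))*(-7) = -3 + ((7 - 2*(4 - 8))*(-1))*(-7) = -3 + ((7 - 2*(-4))*(-1))*(-7) = -3 + ((7 + 8)*(-1))*(-7) = -3 + (15*(-1))*(-7) = -3 - 15*(-7) = -3 + 105 = 102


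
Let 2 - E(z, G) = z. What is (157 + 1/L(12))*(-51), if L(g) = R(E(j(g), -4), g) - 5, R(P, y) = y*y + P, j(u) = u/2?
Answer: -360332/45 ≈ -8007.4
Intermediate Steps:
j(u) = u/2 (j(u) = u*(½) = u/2)
E(z, G) = 2 - z
R(P, y) = P + y² (R(P, y) = y² + P = P + y²)
L(g) = -3 + g² - g/2 (L(g) = ((2 - g/2) + g²) - 5 = (2 + g² - g/2) - 5 = -3 + g² - g/2)
(157 + 1/L(12))*(-51) = (157 + 1/(-3 + 12² - ½*12))*(-51) = (157 + 1/(-3 + 144 - 6))*(-51) = (157 + 1/135)*(-51) = (21196/135)*(-51) = -360332/45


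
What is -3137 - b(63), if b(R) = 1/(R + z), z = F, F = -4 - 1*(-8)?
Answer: -210180/67 ≈ -3137.0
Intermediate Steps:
F = 4 (F = -4 + 8 = 4)
z = 4
b(R) = 1/(4 + R) (b(R) = 1/(R + 4) = 1/(4 + R))
-3137 - b(63) = -3137 - 1/(4 + 63) = -3137 - 1/67 = -210180/67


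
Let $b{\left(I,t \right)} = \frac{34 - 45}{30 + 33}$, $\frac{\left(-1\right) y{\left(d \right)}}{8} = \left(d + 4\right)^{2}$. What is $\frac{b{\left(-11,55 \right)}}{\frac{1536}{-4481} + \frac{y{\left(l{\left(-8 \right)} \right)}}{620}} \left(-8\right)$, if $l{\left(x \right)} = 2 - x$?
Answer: $- \frac{7640105}{15707727} \approx -0.48639$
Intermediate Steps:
$y{\left(d \right)} = - 8 \left(4 + d\right)^{2}$ ($y{\left(d \right)} = - 8 \left(d + 4\right)^{2} = - 8 \left(4 + d\right)^{2}$)
$b{\left(I,t \right)} = - \frac{11}{63}$
$\frac{b{\left(-11,55 \right)}}{\frac{1536}{-4481} + \frac{y{\left(l{\left(-8 \right)} \right)}}{620}} \left(-8\right) = - \frac{11}{63 \left(\frac{1536}{-4481} + \frac{\left(-8\right) \left(4 + \left(2 - -8\right)\right)^{2}}{620}\right)} \left(-8\right) = - \frac{11}{63 \left(1536 \left(- \frac{1}{4481}\right) + - 8 \left(4 + \left(2 + 8\right)\right)^{2} \cdot \frac{1}{620}\right)} \left(-8\right) = - \frac{11}{63 \left(- \frac{1536}{4481} + - 8 \left(4 + 10\right)^{2} \cdot \frac{1}{620}\right)} \left(-8\right) = - \frac{11}{63 \left(- \frac{1536}{4481} + - 8 \cdot 14^{2} \cdot \frac{1}{620}\right)} \left(-8\right) = - \frac{11}{63 \left(- \frac{1536}{4481} + \left(-8\right) 196 \cdot \frac{1}{620}\right)} \left(-8\right) = - \frac{11}{63 \left(- \frac{1536}{4481} - \frac{392}{155}\right)} \left(-8\right) = - \frac{11}{63 \left(- \frac{1994632}{694555}\right)} \left(-8\right) = \left(- \frac{11}{63}\right) \left(- \frac{694555}{1994632}\right) \left(-8\right) = \frac{7640105}{125661816} \left(-8\right) = - \frac{7640105}{15707727}$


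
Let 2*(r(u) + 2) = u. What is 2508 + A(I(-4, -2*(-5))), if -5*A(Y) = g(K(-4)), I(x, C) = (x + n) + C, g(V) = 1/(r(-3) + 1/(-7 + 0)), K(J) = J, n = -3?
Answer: 639554/255 ≈ 2508.1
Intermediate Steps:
r(u) = -2 + u/2
g(V) = -14/51 (g(V) = 1/((-2 + (½)*(-3)) + 1/(-7 + 0)) = 1/((-2 - 3/2) + 1/(-7)) = 1/(-7/2 - ⅐) = 1/(-51/14) = -14/51)
I(x, C) = -3 + C + x (I(x, C) = (x - 3) + C = (-3 + x) + C = -3 + C + x)
A(Y) = 14/255 (A(Y) = -⅕*(-14/51) = 14/255)
2508 + A(I(-4, -2*(-5))) = 2508 + 14/255 = 639554/255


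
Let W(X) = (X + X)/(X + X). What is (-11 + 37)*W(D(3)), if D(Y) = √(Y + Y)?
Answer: 26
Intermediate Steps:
D(Y) = √2*√Y (D(Y) = √(2*Y) = √2*√Y)
W(X) = 1 (W(X) = (2*X)/((2*X)) = (2*X)*(1/(2*X)) = 1)
(-11 + 37)*W(D(3)) = (-11 + 37)*1 = 26*1 = 26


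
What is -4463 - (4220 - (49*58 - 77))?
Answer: -5918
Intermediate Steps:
-4463 - (4220 - (49*58 - 77)) = -4463 - (4220 - (2842 - 77)) = -4463 - (4220 - 1*2765) = -4463 - (4220 - 2765) = -4463 - 1*1455 = -4463 - 1455 = -5918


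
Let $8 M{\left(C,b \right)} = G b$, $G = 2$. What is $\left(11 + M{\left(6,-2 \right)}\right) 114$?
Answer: $1197$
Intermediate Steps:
$M{\left(C,b \right)} = \frac{b}{4}$ ($M{\left(C,b \right)} = \frac{2 b}{8} = \frac{b}{4}$)
$\left(11 + M{\left(6,-2 \right)}\right) 114 = \left(11 + \frac{1}{4} \left(-2\right)\right) 114 = \left(11 - \frac{1}{2}\right) 114 = \frac{21}{2} \cdot 114 = 1197$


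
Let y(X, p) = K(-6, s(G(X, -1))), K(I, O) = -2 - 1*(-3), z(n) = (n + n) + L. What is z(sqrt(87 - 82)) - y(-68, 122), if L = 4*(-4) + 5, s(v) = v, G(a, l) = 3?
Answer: -12 + 2*sqrt(5) ≈ -7.5279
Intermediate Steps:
L = -11 (L = -16 + 5 = -11)
z(n) = -11 + 2*n (z(n) = (n + n) - 11 = 2*n - 11 = -11 + 2*n)
K(I, O) = 1 (K(I, O) = -2 + 3 = 1)
y(X, p) = 1
z(sqrt(87 - 82)) - y(-68, 122) = (-11 + 2*sqrt(87 - 82)) - 1*1 = (-11 + 2*sqrt(5)) - 1 = -12 + 2*sqrt(5)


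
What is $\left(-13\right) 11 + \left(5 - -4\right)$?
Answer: $-134$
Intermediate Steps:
$\left(-13\right) 11 + \left(5 - -4\right) = -143 + \left(5 + 4\right) = -143 + 9 = -134$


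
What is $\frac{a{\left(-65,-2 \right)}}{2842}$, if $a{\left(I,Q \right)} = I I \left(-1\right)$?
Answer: $- \frac{4225}{2842} \approx -1.4866$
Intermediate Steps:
$a{\left(I,Q \right)} = - I^{2}$ ($a{\left(I,Q \right)} = I^{2} \left(-1\right) = - I^{2}$)
$\frac{a{\left(-65,-2 \right)}}{2842} = \frac{\left(-1\right) \left(-65\right)^{2}}{2842} = \left(-1\right) 4225 \cdot \frac{1}{2842} = \left(-4225\right) \frac{1}{2842} = - \frac{4225}{2842}$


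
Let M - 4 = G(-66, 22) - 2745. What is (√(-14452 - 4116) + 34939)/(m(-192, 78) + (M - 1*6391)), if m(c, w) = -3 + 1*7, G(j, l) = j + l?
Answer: -34939/9172 - I*√4642/4586 ≈ -3.8093 - 0.014857*I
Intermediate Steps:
M = -2785 (M = 4 + ((-66 + 22) - 2745) = 4 + (-44 - 2745) = 4 - 2789 = -2785)
m(c, w) = 4 (m(c, w) = -3 + 7 = 4)
(√(-14452 - 4116) + 34939)/(m(-192, 78) + (M - 1*6391)) = (√(-14452 - 4116) + 34939)/(4 + (-2785 - 1*6391)) = (√(-18568) + 34939)/(4 + (-2785 - 6391)) = (2*I*√4642 + 34939)/(4 - 9176) = (34939 + 2*I*√4642)/(-9172) = (34939 + 2*I*√4642)*(-1/9172) = -34939/9172 - I*√4642/4586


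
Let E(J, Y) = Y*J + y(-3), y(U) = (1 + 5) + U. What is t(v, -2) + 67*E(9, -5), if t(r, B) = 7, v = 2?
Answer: -2807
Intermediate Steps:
y(U) = 6 + U
E(J, Y) = 3 + J*Y (E(J, Y) = Y*J + (6 - 3) = J*Y + 3 = 3 + J*Y)
t(v, -2) + 67*E(9, -5) = 7 + 67*(3 + 9*(-5)) = 7 + 67*(3 - 45) = 7 + 67*(-42) = 7 - 2814 = -2807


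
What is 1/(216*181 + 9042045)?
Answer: 1/9081141 ≈ 1.1012e-7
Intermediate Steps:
1/(216*181 + 9042045) = 1/(39096 + 9042045) = 1/9081141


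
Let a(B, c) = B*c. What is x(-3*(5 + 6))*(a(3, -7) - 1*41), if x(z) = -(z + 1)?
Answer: -1984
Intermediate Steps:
x(z) = -1 - z (x(z) = -(1 + z) = -1 - z)
x(-3*(5 + 6))*(a(3, -7) - 1*41) = (-1 - (-3)*(5 + 6))*(3*(-7) - 1*41) = (-1 - (-3)*11)*(-21 - 41) = (-1 - 1*(-33))*(-62) = (-1 + 33)*(-62) = 32*(-62) = -1984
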